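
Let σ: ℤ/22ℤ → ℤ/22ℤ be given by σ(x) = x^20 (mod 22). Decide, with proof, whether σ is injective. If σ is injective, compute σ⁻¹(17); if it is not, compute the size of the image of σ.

σ(1) = 1^20 = 1.
σ(3): Repeated squaring mod 22: 3^1 ≡ 3, 3^2 ≡ 3² = 9, 3^4 ≡ 9² = 81 ≡ 15, 3^8 ≡ 15² = 225 ≡ 5, 3^16 ≡ 5² = 25 ≡ 3. Since 20 = 16 + 4, 3^20 ≡ 3·15: 3·15 = 45 ≡ 1. So 3^20 ≡ 1 (mod 22).
So σ(1) = σ(3) = 1 while 1 ≠ 3, therefore σ is not injective.
Since σ is not injective, we determine |image(σ)|. Computing x^20 mod 22 for each x (by repeated squaring, reducing mod 22 at every step), the values σ(0), σ(1), …, σ(21) are: 0, 1, 12, 1, 12, 1, 12, 1, 12, 1, 12, 11, 12, 1, 12, 1, 12, 1, 12, 1, 12, 1.
The distinct values are {0, 1, 11, 12}; there are 4 of them.

4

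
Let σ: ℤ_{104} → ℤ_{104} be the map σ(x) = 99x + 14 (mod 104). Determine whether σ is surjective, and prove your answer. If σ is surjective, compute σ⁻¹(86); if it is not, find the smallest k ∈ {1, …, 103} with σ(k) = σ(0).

Since gcd(99, 104) = 1, 99 is invertible modulo 104. Euclid's algorithm: 104 = 1·99 + 5, 99 = 19·5 + 4, 5 = 1·4 + 1; back-substituting gives 1 = 83·99 − 79·104, so 99⁻¹ ≡ 83 (mod 104).
For any y ∈ ℤ_{104}, x = 83(y − 14) mod 104 satisfies σ(x) = 99·83(y − 14) + 14 ≡ y (since 99·83 ≡ 1 mod 104). So every y has a preimage.
Therefore σ is surjective.
Since σ is surjective, we find σ⁻¹(86): we need 99x ≡ 86 − 14 ≡ 72 (mod 104). Using 99⁻¹ = 83: x ≡ 83·72 = 5976 = 57·104 + 48, so x = 48.
Check: σ(48) = 99·48 + 14 = 4766 = 45·104 + 86 ≡ 86 (mod 104).

48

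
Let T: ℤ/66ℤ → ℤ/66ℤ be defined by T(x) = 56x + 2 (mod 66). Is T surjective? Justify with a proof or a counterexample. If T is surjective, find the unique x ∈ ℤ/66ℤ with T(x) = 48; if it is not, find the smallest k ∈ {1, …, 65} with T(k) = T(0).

Since gcd(56, 66) = 2, we have 56x ≡ 0 (mod 2) for all x, so T(x) ≡ 0 (mod 2).
But 1 ≢ 0 (mod 2), so 1 ∈ ℤ/66ℤ has no preimage. So T is not surjective.
Since T is not surjective, we find the least positive k with T(k) = T(0): this means 56k ≡ 0 (mod 66), i.e. 66 ∣ 56k. Since gcd(56, 66) = 2, dividing through by 2 this holds exactly when 33 ∣ 28k, and as gcd(28, 33) = 1, exactly when 33 ∣ k.
The smallest positive such k is 33.

33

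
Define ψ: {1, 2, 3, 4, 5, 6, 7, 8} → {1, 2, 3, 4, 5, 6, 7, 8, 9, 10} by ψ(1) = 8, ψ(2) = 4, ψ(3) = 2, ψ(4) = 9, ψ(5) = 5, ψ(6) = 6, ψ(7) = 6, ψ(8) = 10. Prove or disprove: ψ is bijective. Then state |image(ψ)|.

ψ(6) = 6 = ψ(7) with 6 ≠ 7, so ψ is not injective, hence not bijective.
The image of ψ is {2, 4, 5, 6, 8, 9, 10}, which has 7 elements.

7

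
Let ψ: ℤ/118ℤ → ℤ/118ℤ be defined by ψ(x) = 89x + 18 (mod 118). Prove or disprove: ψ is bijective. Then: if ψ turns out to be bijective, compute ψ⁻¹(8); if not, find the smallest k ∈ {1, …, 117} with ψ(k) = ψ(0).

By definition, injectivity means: for all u, v in the domain, ψ(u) = ψ(v) implies u = v.
If ψ(u) = ψ(v), then 89u ≡ 89v (mod 118). Because gcd(89, 118) = 1, we may cancel 89 to get u ≡ v (mod 118).
We now compute 89⁻¹ mod 118 explicitly. Euclid's algorithm: 118 = 1·89 + 29, 89 = 3·29 + 2, 29 = 14·2 + 1; back-substituting gives 1 = 61·89 − 46·118, so 89⁻¹ ≡ 61 (mod 118).
For any y ∈ ℤ/118ℤ, x = 61(y − 18) mod 118 satisfies ψ(x) = 89·61(y − 18) + 18 ≡ y (since 89·61 ≡ 1 mod 118). So every y has a preimage.
So ψ is bijective.
Since ψ is bijective, we find ψ⁻¹(8): we need 89x ≡ 8 − 18 ≡ 108 (mod 118). Using 89⁻¹ = 61: x ≡ 61·108 = 6588 = 55·118 + 98, so x = 98.
Check: ψ(98) = 89·98 + 18 = 8740 = 74·118 + 8 ≡ 8 (mod 118).

98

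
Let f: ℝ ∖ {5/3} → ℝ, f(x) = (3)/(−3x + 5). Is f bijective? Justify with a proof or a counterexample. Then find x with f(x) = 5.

If f(x) = 0, cross-multiplying gives −3(3) = 0(−3x + 5), which simplifies to −9 = 0 — false.  So 0 has no preimage and f is not surjective.
So f is not bijective.
Solving f(x) = 5: cross-multiplying gives 3 = 5(−3x + 5), which rearranges to 15x = 22, so x = 22/15.

22/15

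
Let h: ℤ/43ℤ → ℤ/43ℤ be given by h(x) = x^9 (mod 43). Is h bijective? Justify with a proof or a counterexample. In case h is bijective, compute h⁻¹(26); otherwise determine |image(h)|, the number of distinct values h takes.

15

h(1) = 1^9 = 1.
h(6): Repeated squaring mod 43: 6^1 ≡ 6, 6^2 ≡ 6² = 36, 6^4 ≡ 36² = 1296 ≡ 6, 6^8 ≡ 6² = 36. Since 9 = 8 + 1, 6^9 ≡ 36·6: 36·6 = 216 ≡ 1. So 6^9 ≡ 1 (mod 43).
So h(1) = h(6) = 1 while 1 ≠ 6, hence h is not injective, hence not bijective.
Since h is not bijective, we determine |image(h)|. Computing x^9 mod 43 for each x (by repeated squaring, reducing mod 43 at every step), the values h(0), h(1), …, h(42) are: 0, 1, 39, 32, 16, 22, 1, 42, 22, 35, 41, 35, 39, 21, 4, 16, 41, 41, 32, 27, 8, 11, 32, 35, 16, 11, 2, 2, 27, 39, 22, 4, 8, 2, 8, 21, 1, 42, 21, 27, 11, 4, 42.
The distinct values are {0, 1, 2, 4, 8, 11, 16, 21, 22, 27, 32, 35, 39, 41, 42}; there are 15 of them.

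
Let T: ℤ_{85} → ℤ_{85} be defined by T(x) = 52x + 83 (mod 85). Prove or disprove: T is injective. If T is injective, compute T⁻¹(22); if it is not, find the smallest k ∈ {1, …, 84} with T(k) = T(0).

7

Suppose T(u) = T(v) in ℤ_{85}. Then 52u + 83 ≡ 52v + 83 (mod 85), hence 52(u − v) ≡ 0 (mod 85).
Since gcd(52, 85) = 1, 52 is invertible modulo 85, hence u − v ≡ 0 (mod 85), i.e. u = v.
Therefore T is injective.
We now compute 52⁻¹ mod 85 explicitly. Euclid's algorithm: 85 = 1·52 + 33, 52 = 1·33 + 19, 33 = 1·19 + 14, 19 = 1·14 + 5, 14 = 2·5 + 4, 5 = 1·4 + 1; back-substituting gives 1 = 18·52 − 11·85, so 52⁻¹ ≡ 18 (mod 85).
Since T is injective, we compute T⁻¹(22): solve 52x + 83 ≡ 22 (mod 85), i.e. 52x ≡ 24 (mod 85).
Multiplying by 52⁻¹ = 18 gives x ≡ 18·24 = 432 = 5·85 + 7 ≡ 7 (mod 85).
Check: T(7) = 52·7 + 83 = 447 = 5·85 + 22 ≡ 22 (mod 85).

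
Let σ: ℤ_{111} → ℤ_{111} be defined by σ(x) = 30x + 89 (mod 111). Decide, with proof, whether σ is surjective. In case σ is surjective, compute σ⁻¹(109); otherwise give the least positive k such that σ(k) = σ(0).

Recall that surjectivity means every element of the codomain has a preimage under σ.
Since gcd(30, 111) = 3, we have 30x ≡ 0 (mod 3) for all x, so σ(x) ≡ 2 (mod 3).
But 0 ≢ 2 (mod 3), so 0 ∈ ℤ_{111} has no preimage. So σ is not surjective.
Since σ is not surjective, we find the least positive k with σ(k) = σ(0): this means 30k ≡ 0 (mod 111), i.e. 111 ∣ 30k. Since gcd(30, 111) = 3, dividing through by 3 this holds exactly when 37 ∣ 10k, and as gcd(10, 37) = 1, exactly when 37 ∣ k.
The smallest positive such k is 37.

37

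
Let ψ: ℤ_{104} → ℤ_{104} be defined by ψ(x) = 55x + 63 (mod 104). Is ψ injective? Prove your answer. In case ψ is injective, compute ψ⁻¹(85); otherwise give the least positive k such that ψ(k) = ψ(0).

42

If ψ(x_1) = ψ(x_2), then 55x_1 ≡ 55x_2 (mod 104). Because gcd(55, 104) = 1, we may cancel 55 to get x_1 ≡ x_2 (mod 104).
Thus ψ is injective.
We now compute 55⁻¹ mod 104 explicitly. Euclid's algorithm: 104 = 1·55 + 49, 55 = 1·49 + 6, 49 = 8·6 + 1; back-substituting gives 1 = 87·55 − 46·104, so 55⁻¹ ≡ 87 (mod 104).
Since ψ is injective, we find ψ⁻¹(85): we need 55x ≡ 85 − 63 ≡ 22 (mod 104). Using 55⁻¹ = 87: x ≡ 87·22 = 1914 = 18·104 + 42, so x = 42.
Check: ψ(42) = 55·42 + 63 = 2373 = 22·104 + 85 ≡ 85 (mod 104).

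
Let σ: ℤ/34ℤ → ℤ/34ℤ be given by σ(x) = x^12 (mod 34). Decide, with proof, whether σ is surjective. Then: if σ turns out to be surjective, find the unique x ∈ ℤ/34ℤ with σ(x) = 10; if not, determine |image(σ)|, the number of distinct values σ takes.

10

σ(3): Repeated squaring mod 34: 3^1 ≡ 3, 3^2 ≡ 3² = 9, 3^4 ≡ 9² = 81 ≡ 13, 3^8 ≡ 13² = 169 ≡ 33. Since 12 = 8 + 4, 3^12 ≡ 33·13: 33·13 = 429 ≡ 21. So 3^12 ≡ 21 (mod 34).
σ(5): Repeated squaring mod 34: 5^1 ≡ 5, 5^2 ≡ 5² = 25, 5^4 ≡ 25² = 625 ≡ 13, 5^8 ≡ 13² = 169 ≡ 33. Since 12 = 8 + 4, 5^12 ≡ 33·13: 33·13 = 429 ≡ 21. So 5^12 ≡ 21 (mod 34).
So σ(3) = σ(5) = 21 while 3 ≠ 5, hence σ is not injective.
A non-injective map from the 34-element set ℤ/34ℤ to itself takes at most 33 distinct values, so it cannot be surjective. Hence σ is not surjective.
Since σ is not surjective, we determine |image(σ)|. Computing x^12 mod 34 for each x (by repeated squaring, reducing mod 34 at every step), the values σ(0), σ(1), …, σ(33) are: 0, 1, 16, 21, 18, 21, 30, 13, 16, 33, 30, 13, 4, 1, 4, 33, 18, 17, 18, 33, 4, 1, 4, 13, 30, 33, 16, 13, 30, 21, 18, 21, 16, 1.
The distinct values are {0, 1, 4, 13, 16, 17, 18, 21, 30, 33}; there are 10 of them.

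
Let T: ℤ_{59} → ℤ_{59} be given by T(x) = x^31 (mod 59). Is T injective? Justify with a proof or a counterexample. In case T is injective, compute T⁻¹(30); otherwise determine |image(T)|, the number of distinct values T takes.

18

Since 59 is prime, the nonzero elements of ℤ_{59} form a cyclic group of order 58.
As gcd(31, 58) = 1, raising to the 31st power is a bijection on this group: if s^31 ≡ t^31 then (st^{−1})^31 = 1, and the only element of order dividing gcd(31, 58) = 1 is 1, so s = t.
With T(0) = 0 this makes T injective on all of ℤ_{59}, hence bijective (finite equal-size domain and codomain). In particular T is injective.
Since T is injective, we find the preimage of 30. The inverse of x ↦ x^31 on (ℤ_{59})^× is x ↦ x^15, because 31·15 = 465 = 8·58 + 1 ≡ 1 (mod 58) and x^{58} = 1 for x ≠ 0 (Fermat). So T⁻¹(30) = 30^15 mod 59.
Repeated squaring mod 59: 30^1 ≡ 30, 30^2 ≡ 30² = 900 ≡ 15, 30^4 ≡ 15² = 225 ≡ 48, 30^8 ≡ 48² = 2304 ≡ 3. Since 15 = 8 + 4 + 2 + 1, 30^15 ≡ 3·48·15·30: 3·48 = 144 ≡ 26, then 26·15 = 390 ≡ 36, then 36·30 = 1080 ≡ 18. So 30^15 ≡ 18 (mod 59).
Hence T⁻¹(30) = 18.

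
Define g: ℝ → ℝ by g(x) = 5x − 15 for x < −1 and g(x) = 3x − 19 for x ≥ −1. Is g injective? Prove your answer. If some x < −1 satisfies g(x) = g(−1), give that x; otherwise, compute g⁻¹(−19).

Both pieces are strictly increasing (slopes 5 and 3), so each is injective on its own interval.
The left piece maps (−∞, −1) onto (−∞, −20); the right piece maps [−1, ∞) onto [−22, ∞).
These images overlap. In particular g(−1) = −22 (right piece), and solving 5x − 15 = −22 on the left piece gives x = −7/5 < −1.
So g(−7/5) = g(−1) with −7/5 ≠ −1, and g is not injective. This x = −7/5 is the requested value below −1.

-7/5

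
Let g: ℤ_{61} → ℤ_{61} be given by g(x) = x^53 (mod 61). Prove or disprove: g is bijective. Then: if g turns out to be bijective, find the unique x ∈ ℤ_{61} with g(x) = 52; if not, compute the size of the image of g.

Since 61 is prime, the nonzero elements of ℤ_{61} form a cyclic group of order 60.
As gcd(53, 60) = 1, raising to the 53rd power is a bijection on this group: if x_1^53 ≡ x_2^53 then (x_1x_2^{−1})^53 = 1, and the only element of order dividing gcd(53, 60) = 1 is 1, so x_1 = x_2.
With g(0) = 0 this makes g injective on all of ℤ_{61}, hence bijective (finite equal-size domain and codomain). In particular g is bijective.
Since g is bijective, we find the preimage of 52. The inverse of x ↦ x^53 on (ℤ_{61})^× is x ↦ x^17, because 53·17 = 901 = 15·60 + 1 ≡ 1 (mod 60) and x^{60} = 1 for x ≠ 0 (Fermat). So g⁻¹(52) = 52^17 mod 61.
Repeated squaring mod 61: 52^1 ≡ 52, 52^2 ≡ 52² = 2704 ≡ 20, 52^4 ≡ 20² = 400 ≡ 34, 52^8 ≡ 34² = 1156 ≡ 58, 52^16 ≡ 58² = 3364 ≡ 9. Since 17 = 16 + 1, 52^17 ≡ 9·52: 9·52 = 468 ≡ 41. So 52^17 ≡ 41 (mod 61).
Hence g⁻¹(52) = 41.

41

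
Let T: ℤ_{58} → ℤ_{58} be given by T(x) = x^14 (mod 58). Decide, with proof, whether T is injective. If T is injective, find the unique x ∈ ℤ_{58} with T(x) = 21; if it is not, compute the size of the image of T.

T(1) = 1^14 = 1.
T(5): Repeated squaring mod 58: 5^1 ≡ 5, 5^2 ≡ 5² = 25, 5^4 ≡ 25² = 625 ≡ 45, 5^8 ≡ 45² = 2025 ≡ 53. Since 14 = 8 + 4 + 2, 5^14 ≡ 53·45·25: 53·45 = 2385 ≡ 7, then 7·25 = 175 ≡ 1. So 5^14 ≡ 1 (mod 58).
So T(1) = T(5) = 1 while 1 ≠ 5, thus T is not injective.
Since T is not injective, we determine |image(T)|. Computing x^14 mod 58 for each x (by repeated squaring, reducing mod 58 at every step), the values T(0), T(1), …, T(57) are: 0, 1, 28, 57, 30, 1, 30, 1, 28, 1, 28, 57, 28, 1, 28, 57, 30, 57, 28, 57, 30, 57, 30, 1, 30, 1, 28, 57, 30, 29, 30, 57, 28, 1, 30, 1, 30, 57, 30, 57, 28, 57, 30, 57, 28, 1, 28, 57, 28, 1, 28, 1, 30, 1, 30, 57, 28, 1.
The distinct values are {0, 1, 28, 29, 30, 57}; there are 6 of them.

6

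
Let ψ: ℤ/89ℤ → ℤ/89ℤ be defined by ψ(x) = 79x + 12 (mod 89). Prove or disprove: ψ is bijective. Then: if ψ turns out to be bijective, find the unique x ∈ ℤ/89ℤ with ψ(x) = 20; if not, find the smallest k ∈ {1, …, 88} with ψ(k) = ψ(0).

17

By definition, injectivity means: for all a, b in the domain, ψ(a) = ψ(b) implies a = b.
If ψ(a) = ψ(b), then 79a ≡ 79b (mod 89). Because gcd(79, 89) = 1, we may cancel 79 to get a ≡ b (mod 89).
We now compute 79⁻¹ mod 89 explicitly. Euclid's algorithm: 89 = 1·79 + 10, 79 = 7·10 + 9, 10 = 1·9 + 1; back-substituting gives 1 = 80·79 − 71·89, so 79⁻¹ ≡ 80 (mod 89).
Then y ↦ 80(y − 12) is a two-sided inverse to ψ, so every y ∈ ℤ/89ℤ has a preimage.
Therefore ψ is bijective.
Since ψ is bijective, we compute ψ⁻¹(20): solve 79x + 12 ≡ 20 (mod 89), i.e. 79x ≡ 8 (mod 89).
Multiplying by 79⁻¹ = 80 gives x ≡ 80·8 = 640 = 7·89 + 17 ≡ 17 (mod 89).
Check: ψ(17) = 79·17 + 12 = 1355 = 15·89 + 20 ≡ 20 (mod 89).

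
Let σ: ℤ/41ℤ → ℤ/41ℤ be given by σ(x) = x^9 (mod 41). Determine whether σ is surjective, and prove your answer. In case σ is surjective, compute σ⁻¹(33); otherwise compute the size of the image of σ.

36

Since 41 is prime, the nonzero elements of ℤ/41ℤ form a cyclic group of order 40.
As gcd(9, 40) = 1, raising to the 9th power is a bijection on this group: if s^9 ≡ t^9 then (st^{−1})^9 = 1, and the only element of order dividing gcd(9, 40) = 1 is 1, so s = t.
With σ(0) = 0 this makes σ injective on all of ℤ/41ℤ, hence bijective (finite equal-size domain and codomain). In particular σ is surjective.
Since σ is surjective, we find the preimage of 33. The inverse of x ↦ x^9 on (ℤ/41ℤ)^× is x ↦ x^9, because 9·9 = 81 = 2·40 + 1 ≡ 1 (mod 40) and x^{40} = 1 for x ≠ 0 (Fermat). So σ⁻¹(33) = 33^9 mod 41.
Repeated squaring mod 41: 33^1 ≡ 33, 33^2 ≡ 33² = 1089 ≡ 23, 33^4 ≡ 23² = 529 ≡ 37, 33^8 ≡ 37² = 1369 ≡ 16. Since 9 = 8 + 1, 33^9 ≡ 16·33: 16·33 = 528 ≡ 36. So 33^9 ≡ 36 (mod 41).
Hence σ⁻¹(33) = 36.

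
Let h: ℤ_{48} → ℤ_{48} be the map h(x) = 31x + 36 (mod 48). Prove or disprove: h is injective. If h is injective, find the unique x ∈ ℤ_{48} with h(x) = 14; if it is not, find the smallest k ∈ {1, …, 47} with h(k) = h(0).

Suppose h(x_1) = h(x_2) in ℤ_{48}. Then 31x_1 + 36 ≡ 31x_2 + 36 (mod 48), thus 31(x_1 − x_2) ≡ 0 (mod 48).
Since gcd(31, 48) = 1, 31 is invertible modulo 48, thus x_1 − x_2 ≡ 0 (mod 48), i.e. x_1 = x_2.
Hence h is injective.
We now compute 31⁻¹ mod 48 explicitly. Euclid's algorithm: 48 = 1·31 + 17, 31 = 1·17 + 14, 17 = 1·14 + 3, 14 = 4·3 + 2, 3 = 1·2 + 1; back-substituting gives 1 = 31·31 − 20·48, so 31⁻¹ ≡ 31 (mod 48).
Since h is injective, we find h⁻¹(14): we need 31x ≡ 14 − 36 ≡ 26 (mod 48). Using 31⁻¹ = 31: x ≡ 31·26 = 806 = 16·48 + 38, so x = 38.
Check: h(38) = 31·38 + 36 = 1214 = 25·48 + 14 ≡ 14 (mod 48).

38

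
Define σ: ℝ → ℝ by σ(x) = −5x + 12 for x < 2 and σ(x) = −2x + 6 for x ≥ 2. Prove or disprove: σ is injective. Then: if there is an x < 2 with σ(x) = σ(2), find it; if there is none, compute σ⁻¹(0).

Both pieces are strictly decreasing (slopes −5 and −2), so each is injective on its own interval.
The left piece maps (−∞, 2) onto (2, ∞); the right piece maps [2, ∞) onto (−∞, 2].
These images are disjoint, so no value is attained by both pieces. Thus σ is injective.
Because the two images are disjoint, no x < 2 has σ(x) = σ(2), so we compute σ⁻¹(0): 0 lies in (−∞, 2], so solve −2x + 6 = 0: x = (0 − 6)/(−2) = 3.

3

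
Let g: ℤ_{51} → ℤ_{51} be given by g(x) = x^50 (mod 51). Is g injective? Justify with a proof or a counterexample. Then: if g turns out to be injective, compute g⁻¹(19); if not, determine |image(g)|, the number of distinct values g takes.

g(7): Repeated squaring mod 51: 7^1 ≡ 7, 7^2 ≡ 7² = 49, 7^4 ≡ 49² = 2401 ≡ 4, 7^8 ≡ 4² = 16, 7^16 ≡ 16² = 256 ≡ 1, 7^32 ≡ 1² = 1. Since 50 = 32 + 16 + 2, 7^50 ≡ 1·1·49: 1·1 = 1, then 1·49 = 49. So 7^50 ≡ 49 (mod 51).
g(10): Repeated squaring mod 51: 10^1 ≡ 10, 10^2 ≡ 10² = 100 ≡ 49, 10^4 ≡ 49² = 2401 ≡ 4, 10^8 ≡ 4² = 16, 10^16 ≡ 16² = 256 ≡ 1, 10^32 ≡ 1² = 1. Since 50 = 32 + 16 + 2, 10^50 ≡ 1·1·49: 1·1 = 1, then 1·49 = 49. So 10^50 ≡ 49 (mod 51).
So g(7) = g(10) = 49 while 7 ≠ 10, so g is not injective.
Since g is not injective, we determine |image(g)|. Computing x^50 mod 51 for each x (by repeated squaring, reducing mod 51 at every step), the values g(0), g(1), …, g(50) are: 0, 1, 4, 9, 16, 25, 36, 49, 13, 30, 49, 19, 42, 16, 43, 21, 1, 34, 18, 4, 43, 33, 25, 19, 15, 13, 13, 15, 19, 25, 33, 43, 4, 18, 34, 1, 21, 43, 16, 42, 19, 49, 30, 13, 49, 36, 25, 16, 9, 4, 1.
The distinct values are {0, 1, 4, 9, 13, 15, 16, 18, 19, 21, 25, 30, 33, 34, 36, 42, 43, 49}; there are 18 of them.

18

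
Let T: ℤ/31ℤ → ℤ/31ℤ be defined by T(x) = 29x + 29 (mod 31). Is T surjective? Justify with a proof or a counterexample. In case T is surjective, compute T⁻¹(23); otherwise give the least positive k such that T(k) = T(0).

3

Recall that surjectivity means every element of the codomain has a preimage under T.
Since gcd(29, 31) = 1, 29 is invertible modulo 31. Euclid's algorithm: 31 = 1·29 + 2, 29 = 14·2 + 1; back-substituting gives 1 = 15·29 − 14·31, so 29⁻¹ ≡ 15 (mod 31).
Then y ↦ 15(y − 29) is a two-sided inverse to T, so every y ∈ ℤ/31ℤ has a preimage.
Therefore T is surjective.
Since T is surjective, we find T⁻¹(23): we need 29x ≡ 23 − 29 ≡ 25 (mod 31). Using 29⁻¹ = 15: x ≡ 15·25 = 375 = 12·31 + 3, so x = 3.
Check: T(3) = 29·3 + 29 = 116 = 3·31 + 23 ≡ 23 (mod 31).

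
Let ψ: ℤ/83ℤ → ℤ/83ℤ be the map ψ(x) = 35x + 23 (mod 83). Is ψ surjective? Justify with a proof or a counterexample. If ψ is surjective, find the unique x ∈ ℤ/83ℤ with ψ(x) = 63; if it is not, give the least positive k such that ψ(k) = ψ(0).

Since gcd(35, 83) = 1, 35 is invertible modulo 83. Euclid's algorithm: 83 = 2·35 + 13, 35 = 2·13 + 9, 13 = 1·9 + 4, 9 = 2·4 + 1; back-substituting gives 1 = 19·35 − 8·83, so 35⁻¹ ≡ 19 (mod 83).
For any y ∈ ℤ/83ℤ, x = 19(y − 23) mod 83 satisfies ψ(x) = 35·19(y − 23) + 23 ≡ y (since 35·19 ≡ 1 mod 83). So every y has a preimage.
Thus ψ is surjective.
Since ψ is surjective, we compute ψ⁻¹(63): solve 35x + 23 ≡ 63 (mod 83), i.e. 35x ≡ 40 (mod 83).
Multiplying by 35⁻¹ = 19 gives x ≡ 19·40 = 760 = 9·83 + 13 ≡ 13 (mod 83).
Check: ψ(13) = 35·13 + 23 = 478 = 5·83 + 63 ≡ 63 (mod 83).

13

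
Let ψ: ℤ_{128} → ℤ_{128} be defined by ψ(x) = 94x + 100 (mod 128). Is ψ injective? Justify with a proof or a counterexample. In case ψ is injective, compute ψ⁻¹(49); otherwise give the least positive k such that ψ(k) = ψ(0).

We have gcd(94, 128) = 2 > 1. Taking s = 0 and t = 64: ψ(0) = 100 and ψ(64) = 94·64 + 100 = 6116 ≡ 100 (mod 128).
So ψ(0) = ψ(64) while 0 ≠ 64, hence ψ is not injective.
Since ψ is not injective, we find the least positive k with ψ(k) = ψ(0): this means 94k ≡ 0 (mod 128), i.e. 128 ∣ 94k. Since gcd(94, 128) = 2, dividing through by 2 this holds exactly when 64 ∣ 47k, and as gcd(47, 64) = 1, exactly when 64 ∣ k.
The smallest positive such k is 64.

64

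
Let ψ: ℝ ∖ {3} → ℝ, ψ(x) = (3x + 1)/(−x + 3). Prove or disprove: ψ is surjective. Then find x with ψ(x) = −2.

-7

If ψ(x) = −3, cross-multiplying gives −1(3x + 1) = 3(−x + 3), which simplifies to −1 = 9 — false.  So −3 has no preimage and ψ is not surjective.
Solving ψ(x) = −2: cross-multiplying gives 3x + 1 = −2(−x + 3), which rearranges to 1x = −7, so x = −7.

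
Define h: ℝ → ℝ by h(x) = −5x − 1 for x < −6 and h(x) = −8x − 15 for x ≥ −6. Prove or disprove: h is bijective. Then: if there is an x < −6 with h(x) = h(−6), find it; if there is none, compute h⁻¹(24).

Both pieces are strictly decreasing (slopes −5 and −8), so each is injective on its own interval.
The left piece maps (−∞, −6) onto (29, ∞); the right piece maps [−6, ∞) onto (−∞, 33].
These images overlap. In particular h(−6) = 33 (right piece), and solving −5x − 1 = 33 on the left piece gives x = −34/5 < −6.
So h(−34/5) = h(−6) with −34/5 ≠ −6, and h is not injective, hence not bijective. This x = −34/5 is the requested value below −6.

-34/5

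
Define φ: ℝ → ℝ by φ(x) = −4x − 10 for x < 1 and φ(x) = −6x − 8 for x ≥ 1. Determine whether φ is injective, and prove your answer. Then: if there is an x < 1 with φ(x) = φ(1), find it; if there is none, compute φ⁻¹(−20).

2

Both pieces are strictly decreasing (slopes −4 and −6), so each is injective on its own interval.
The left piece maps (−∞, 1) onto (−14, ∞); the right piece maps [1, ∞) onto (−∞, −14].
These images are disjoint, so no value is attained by both pieces. So φ is injective.
Because the two images are disjoint, no x < 1 has φ(x) = φ(1), so we compute φ⁻¹(−20): −20 lies in (−∞, −14], so solve −6x − 8 = −20: x = (−20 + 8)/(−6) = 2.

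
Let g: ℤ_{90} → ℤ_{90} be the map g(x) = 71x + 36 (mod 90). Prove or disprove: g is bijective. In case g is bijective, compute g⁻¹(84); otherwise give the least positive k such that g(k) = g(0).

78

Recall: g is injective when g(u) = g(v) forces u = v.
If g(u) = g(v), then 71u ≡ 71v (mod 90). Because gcd(71, 90) = 1, we may cancel 71 to get u ≡ v (mod 90).
We now compute 71⁻¹ mod 90 explicitly. Euclid's algorithm: 90 = 1·71 + 19, 71 = 3·19 + 14, 19 = 1·14 + 5, 14 = 2·5 + 4, 5 = 1·4 + 1; back-substituting gives 1 = 71·71 − 56·90, so 71⁻¹ ≡ 71 (mod 90).
For any y ∈ ℤ_{90}, x = 71(y − 36) mod 90 satisfies g(x) = 71·71(y − 36) + 36 ≡ y (since 71·71 ≡ 1 mod 90). So every y has a preimage.
Therefore g is bijective.
Since g is bijective, we find g⁻¹(84): we need 71x ≡ 84 − 36 ≡ 48 (mod 90). Using 71⁻¹ = 71: x ≡ 71·48 = 3408 = 37·90 + 78, so x = 78.
Check: g(78) = 71·78 + 36 = 5574 = 61·90 + 84 ≡ 84 (mod 90).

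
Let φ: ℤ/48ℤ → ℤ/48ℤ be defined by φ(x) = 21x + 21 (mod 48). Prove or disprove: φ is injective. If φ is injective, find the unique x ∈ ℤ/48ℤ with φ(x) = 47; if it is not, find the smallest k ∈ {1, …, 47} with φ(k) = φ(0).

We have gcd(21, 48) = 3 > 1. Taking s = 0 and t = 16: φ(0) = 21 and φ(16) = 21·16 + 21 = 357 ≡ 21 (mod 48).
So φ(0) = φ(16) while 0 ≠ 16, hence φ is not injective.
Since φ is not injective, we find the least positive k with φ(k) = φ(0): this means 21k ≡ 0 (mod 48), i.e. 48 ∣ 21k. Since gcd(21, 48) = 3, dividing through by 3 this holds exactly when 16 ∣ 7k, and as gcd(7, 16) = 1, exactly when 16 ∣ k.
The smallest positive such k is 16.

16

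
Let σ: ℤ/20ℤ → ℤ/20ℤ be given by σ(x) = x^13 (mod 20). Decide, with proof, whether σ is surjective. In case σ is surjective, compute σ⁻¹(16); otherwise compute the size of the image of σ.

15

σ(0) = 0^13 = 0.
σ(10): Repeated squaring mod 20: 10^1 ≡ 10, 10^2 ≡ 10² = 100 ≡ 0, 10^4 ≡ 0² = 0, 10^8 ≡ 0² = 0. Since 13 = 8 + 4 + 1, 10^13 ≡ 0·0·10: 0·0 = 0, then 0·10 = 0. So 10^13 ≡ 0 (mod 20).
So σ(0) = σ(10) = 0 while 0 ≠ 10, so σ is not injective.
A non-injective map from the 20-element set ℤ/20ℤ to itself takes at most 19 distinct values, so it cannot be surjective. Thus σ is not surjective.
Since σ is not surjective, we determine |image(σ)|. Computing x^13 mod 20 for each x (by repeated squaring, reducing mod 20 at every step), the values σ(0), σ(1), …, σ(19) are: 0, 1, 12, 3, 4, 5, 16, 7, 8, 9, 0, 11, 12, 13, 4, 15, 16, 17, 8, 19.
The distinct values are {0, 1, 3, 4, 5, 7, 8, 9, 11, 12, 13, 15, 16, 17, 19}; there are 15 of them.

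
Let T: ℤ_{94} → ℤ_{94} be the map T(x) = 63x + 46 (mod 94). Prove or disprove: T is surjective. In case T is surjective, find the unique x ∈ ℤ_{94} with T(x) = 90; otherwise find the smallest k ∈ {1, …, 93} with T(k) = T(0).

38

By definition, surjectivity means every element of the codomain has a preimage under T.
Since gcd(63, 94) = 1, 63 is invertible modulo 94. Euclid's algorithm: 94 = 1·63 + 31, 63 = 2·31 + 1; back-substituting gives 1 = 3·63 − 2·94, so 63⁻¹ ≡ 3 (mod 94).
Then y ↦ 3(y − 46) is a two-sided inverse to T, so every y ∈ ℤ_{94} has a preimage.
So T is surjective.
Since T is surjective, we compute T⁻¹(90): solve 63x + 46 ≡ 90 (mod 94), i.e. 63x ≡ 44 (mod 94).
Multiplying by 63⁻¹ = 3 gives x ≡ 3·44 = 132 = 1·94 + 38 ≡ 38 (mod 94).
Check: T(38) = 63·38 + 46 = 2440 = 25·94 + 90 ≡ 90 (mod 94).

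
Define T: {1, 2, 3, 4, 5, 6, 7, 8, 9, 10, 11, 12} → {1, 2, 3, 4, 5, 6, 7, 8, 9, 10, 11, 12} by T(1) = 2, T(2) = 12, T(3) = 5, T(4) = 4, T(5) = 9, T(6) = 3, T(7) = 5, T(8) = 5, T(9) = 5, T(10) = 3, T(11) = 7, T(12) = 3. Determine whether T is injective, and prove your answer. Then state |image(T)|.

T(3) = 5 = T(7) with 3 ≠ 7, so T is not injective.
The image of T is {2, 3, 4, 5, 7, 9, 12}, which has 7 elements.

7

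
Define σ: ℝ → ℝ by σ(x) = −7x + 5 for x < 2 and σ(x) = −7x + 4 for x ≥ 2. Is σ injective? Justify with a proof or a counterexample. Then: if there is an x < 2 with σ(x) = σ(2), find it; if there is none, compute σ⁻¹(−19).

23/7

Both pieces are strictly decreasing (slopes −7 and −7), so each is injective on its own interval.
The left piece maps (−∞, 2) onto (−9, ∞); the right piece maps [2, ∞) onto (−∞, −10].
These images are disjoint, so no value is attained by both pieces. Hence σ is injective.
Because the two images are disjoint, no x < 2 has σ(x) = σ(2), so we compute σ⁻¹(−19): −19 lies in (−∞, −10], so solve −7x + 4 = −19: x = (−19 − 4)/(−7) = 23/7.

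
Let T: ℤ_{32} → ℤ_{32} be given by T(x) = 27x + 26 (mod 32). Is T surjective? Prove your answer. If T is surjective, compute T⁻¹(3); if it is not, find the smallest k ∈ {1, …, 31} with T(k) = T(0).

11

Since gcd(27, 32) = 1, 27 is invertible modulo 32. Euclid's algorithm: 32 = 1·27 + 5, 27 = 5·5 + 2, 5 = 2·2 + 1; back-substituting gives 1 = 19·27 − 16·32, so 27⁻¹ ≡ 19 (mod 32).
For any y ∈ ℤ_{32}, x = 19(y − 26) mod 32 satisfies T(x) = 27·19(y − 26) + 26 ≡ y (since 27·19 ≡ 1 mod 32). So every y has a preimage.
Therefore T is surjective.
Since T is surjective, we find T⁻¹(3): we need 27x ≡ 3 − 26 ≡ 9 (mod 32). Using 27⁻¹ = 19: x ≡ 19·9 = 171 = 5·32 + 11, so x = 11.
Check: T(11) = 27·11 + 26 = 323 = 10·32 + 3 ≡ 3 (mod 32).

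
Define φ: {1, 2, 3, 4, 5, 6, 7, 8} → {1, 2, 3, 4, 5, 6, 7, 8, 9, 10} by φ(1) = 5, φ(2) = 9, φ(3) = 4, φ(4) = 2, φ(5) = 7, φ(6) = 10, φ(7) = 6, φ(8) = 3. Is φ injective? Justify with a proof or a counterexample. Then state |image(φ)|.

8

The values φ(1), …, φ(8) are 5, 9, 4, 2, 7, 10, 6, 3 — all distinct.
So φ(u) = φ(v) only when u = v, and φ is injective.
The image of φ is {2, 3, 4, 5, 6, 7, 9, 10}, which has 8 elements.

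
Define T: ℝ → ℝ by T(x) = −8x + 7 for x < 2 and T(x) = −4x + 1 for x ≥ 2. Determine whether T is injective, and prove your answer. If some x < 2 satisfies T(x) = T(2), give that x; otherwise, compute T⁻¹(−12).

Both pieces are strictly decreasing (slopes −8 and −4), so each is injective on its own interval.
The left piece maps (−∞, 2) onto (−9, ∞); the right piece maps [2, ∞) onto (−∞, −7].
These images overlap. In particular T(2) = −7 (right piece), and solving −8x + 7 = −7 on the left piece gives x = 7/4 < 2.
So T(7/4) = T(2) with 7/4 ≠ 2, and T is not injective. This x = 7/4 is the requested value below 2.

7/4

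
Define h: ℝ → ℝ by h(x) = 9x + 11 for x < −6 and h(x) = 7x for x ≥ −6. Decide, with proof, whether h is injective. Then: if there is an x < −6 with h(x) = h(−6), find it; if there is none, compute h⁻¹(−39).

-39/7

Both pieces are strictly increasing (slopes 9 and 7), so each is injective on its own interval.
The left piece maps (−∞, −6) onto (−∞, −43); the right piece maps [−6, ∞) onto [−42, ∞).
These images are disjoint, so no value is attained by both pieces. So h is injective.
Because the two images are disjoint, no x < −6 has h(x) = h(−6), so we compute h⁻¹(−39): −39 lies in [−42, ∞), so solve 7x = −39: x = (−39 − 0)/7 = −39/7.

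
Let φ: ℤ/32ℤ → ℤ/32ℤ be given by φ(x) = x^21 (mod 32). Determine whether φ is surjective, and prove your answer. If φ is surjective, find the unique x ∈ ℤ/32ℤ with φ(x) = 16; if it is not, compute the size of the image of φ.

φ(0) = 0^21 = 0.
φ(2): Repeated squaring mod 32: 2^1 ≡ 2, 2^2 ≡ 2² = 4, 2^4 ≡ 4² = 16, 2^8 ≡ 16² = 256 ≡ 0, 2^16 ≡ 0² = 0. Since 21 = 16 + 4 + 1, 2^21 ≡ 0·16·2: 0·16 = 0, then 0·2 = 0. So 2^21 ≡ 0 (mod 32).
So φ(0) = φ(2) = 0 while 0 ≠ 2, thus φ is not injective.
A non-injective map from the 32-element set ℤ/32ℤ to itself takes at most 31 distinct values, so it cannot be surjective. Hence φ is not surjective.
Since φ is not surjective, we determine |image(φ)|. Computing x^21 mod 32 for each x (by repeated squaring, reducing mod 32 at every step), the values φ(0), φ(1), …, φ(31) are: 0, 1, 0, 19, 0, 21, 0, 7, 0, 9, 0, 27, 0, 29, 0, 15, 0, 17, 0, 3, 0, 5, 0, 23, 0, 25, 0, 11, 0, 13, 0, 31.
The distinct values are {0, 1, 3, 5, 7, 9, 11, 13, 15, 17, 19, 21, 23, 25, 27, 29, 31}; there are 17 of them.

17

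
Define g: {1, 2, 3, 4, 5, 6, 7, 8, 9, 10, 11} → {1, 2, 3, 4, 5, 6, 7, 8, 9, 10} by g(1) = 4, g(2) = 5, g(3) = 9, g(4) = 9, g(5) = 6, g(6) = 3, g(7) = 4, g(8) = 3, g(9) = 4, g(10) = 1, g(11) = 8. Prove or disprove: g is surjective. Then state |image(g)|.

No element maps to 2, so g is not surjective.
The image of g is {1, 3, 4, 5, 6, 8, 9}, which has 7 elements.

7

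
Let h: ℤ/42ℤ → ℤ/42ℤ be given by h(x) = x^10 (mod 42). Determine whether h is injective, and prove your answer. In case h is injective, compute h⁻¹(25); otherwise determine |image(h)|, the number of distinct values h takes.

h(4): Repeated squaring mod 42: 4^1 ≡ 4, 4^2 ≡ 4² = 16, 4^4 ≡ 16² = 256 ≡ 4, 4^8 ≡ 4² = 16. Since 10 = 8 + 2, 4^10 ≡ 16·16: 16·16 = 256 ≡ 4. So 4^10 ≡ 4 (mod 42).
h(10): Repeated squaring mod 42: 10^1 ≡ 10, 10^2 ≡ 10² = 100 ≡ 16, 10^4 ≡ 16² = 256 ≡ 4, 10^8 ≡ 4² = 16. Since 10 = 8 + 2, 10^10 ≡ 16·16: 16·16 = 256 ≡ 4. So 10^10 ≡ 4 (mod 42).
So h(4) = h(10) = 4 while 4 ≠ 10, hence h is not injective.
Since h is not injective, we determine |image(h)|. Computing x^10 mod 42 for each x (by repeated squaring, reducing mod 42 at every step), the values h(0), h(1), …, h(41) are: 0, 1, 16, 39, 4, 37, 36, 7, 22, 9, 4, 25, 30, 1, 28, 15, 16, 25, 18, 37, 22, 21, 22, 37, 18, 25, 16, 15, 28, 1, 30, 25, 4, 9, 22, 7, 36, 37, 4, 39, 16, 1.
The distinct values are {0, 1, 4, 7, 9, 15, 16, 18, 21, 22, 25, 28, 30, 36, 37, 39}; there are 16 of them.

16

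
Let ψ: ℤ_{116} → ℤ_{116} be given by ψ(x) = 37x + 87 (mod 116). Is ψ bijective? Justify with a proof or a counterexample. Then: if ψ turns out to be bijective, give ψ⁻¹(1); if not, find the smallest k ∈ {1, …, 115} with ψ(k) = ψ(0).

Recall: ψ is injective if ψ(u) = ψ(v) implies u = v.
If ψ(u) = ψ(v), then 37u ≡ 37v (mod 116). Because gcd(37, 116) = 1, we may cancel 37 to get u ≡ v (mod 116).
We now compute 37⁻¹ mod 116 explicitly. Euclid's algorithm: 116 = 3·37 + 5, 37 = 7·5 + 2, 5 = 2·2 + 1; back-substituting gives 1 = 69·37 − 22·116, so 37⁻¹ ≡ 69 (mod 116).
Then y ↦ 69(y − 87) is a two-sided inverse to ψ, so every y ∈ ℤ_{116} has a preimage.
Thus ψ is bijective.
Since ψ is bijective, we compute ψ⁻¹(1): solve 37x + 87 ≡ 1 (mod 116), i.e. 37x ≡ 30 (mod 116).
Multiplying by 37⁻¹ = 69 gives x ≡ 69·30 = 2070 = 17·116 + 98 ≡ 98 (mod 116).
Check: ψ(98) = 37·98 + 87 = 3713 = 32·116 + 1 ≡ 1 (mod 116).

98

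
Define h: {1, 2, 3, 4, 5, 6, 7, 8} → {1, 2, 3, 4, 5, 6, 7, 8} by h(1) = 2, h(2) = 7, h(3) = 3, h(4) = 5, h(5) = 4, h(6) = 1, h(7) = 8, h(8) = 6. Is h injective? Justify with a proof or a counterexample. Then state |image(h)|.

8

The values h(1), …, h(8) are 2, 7, 3, 5, 4, 1, 8, 6 — all distinct.
So h(x_1) = h(x_2) only when x_1 = x_2, and h is injective.
The image of h is {1, 2, 3, 4, 5, 6, 7, 8}, which has 8 elements.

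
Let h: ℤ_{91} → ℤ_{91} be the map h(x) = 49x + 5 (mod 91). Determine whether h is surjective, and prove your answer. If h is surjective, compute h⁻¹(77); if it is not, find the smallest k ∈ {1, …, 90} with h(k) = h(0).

13

By definition, h is surjective if every y in the codomain equals h(x) for some x in the domain.
Since gcd(49, 91) = 7, we have 49x ≡ 0 (mod 7) for all x, so h(x) ≡ 5 (mod 7).
But 0 ≢ 5 (mod 7), so 0 ∈ ℤ_{91} has no preimage. So h is not surjective.
Since h is not surjective, we find the least positive k with h(k) = h(0): this means 49k ≡ 0 (mod 91), i.e. 91 ∣ 49k. Since gcd(49, 91) = 7, dividing through by 7 this holds exactly when 13 ∣ 7k, and as gcd(7, 13) = 1, exactly when 13 ∣ k.
The smallest positive such k is 13.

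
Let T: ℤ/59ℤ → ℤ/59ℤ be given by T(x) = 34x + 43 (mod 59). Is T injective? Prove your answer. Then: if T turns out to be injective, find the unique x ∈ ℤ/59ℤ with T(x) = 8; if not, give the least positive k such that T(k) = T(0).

If T(x_1) = T(x_2), then 34x_1 ≡ 34x_2 (mod 59). Because gcd(34, 59) = 1, we may cancel 34 to get x_1 ≡ x_2 (mod 59).
Therefore T is injective.
We now compute 34⁻¹ mod 59 explicitly. Euclid's algorithm: 59 = 1·34 + 25, 34 = 1·25 + 9, 25 = 2·9 + 7, 9 = 1·7 + 2, 7 = 3·2 + 1; back-substituting gives 1 = 33·34 − 19·59, so 34⁻¹ ≡ 33 (mod 59).
Since T is injective, we find T⁻¹(8): we need 34x ≡ 8 − 43 ≡ 24 (mod 59). Using 34⁻¹ = 33: x ≡ 33·24 = 792 = 13·59 + 25, so x = 25.
Check: T(25) = 34·25 + 43 = 893 = 15·59 + 8 ≡ 8 (mod 59).

25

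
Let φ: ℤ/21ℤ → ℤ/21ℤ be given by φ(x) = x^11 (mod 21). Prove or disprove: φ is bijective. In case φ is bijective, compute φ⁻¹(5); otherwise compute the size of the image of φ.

Computing x^11 mod 21 for each x (by repeated squaring, reducing mod 21 at every step), the values φ(0), φ(1), …, φ(20) are: 0, 1, 11, 12, 16, 17, 6, 7, 8, 18, 19, 2, 3, 13, 14, 15, 4, 5, 9, 10, 20.
Every element of ℤ/21ℤ appears exactly once in this list, so φ is a bijection, and in particular bijective.
Since φ is bijective, we read off the preimage of 5 from the same table: φ(17) = 5, so φ⁻¹(5) = 17.

17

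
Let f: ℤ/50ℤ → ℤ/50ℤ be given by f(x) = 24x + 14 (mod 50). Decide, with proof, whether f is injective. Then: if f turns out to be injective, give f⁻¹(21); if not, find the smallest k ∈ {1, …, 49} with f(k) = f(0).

25

We have gcd(24, 50) = 2 > 1. Taking u = 0 and v = 25: f(0) = 14 and f(25) = 24·25 + 14 = 614 ≡ 14 (mod 50).
So f(0) = f(25) while 0 ≠ 25, hence f is not injective.
Since f is not injective, we find the least positive k with f(k) = f(0): this means 24k ≡ 0 (mod 50), i.e. 50 ∣ 24k. Since gcd(24, 50) = 2, dividing through by 2 this holds exactly when 25 ∣ 12k, and as gcd(12, 25) = 1, exactly when 25 ∣ k.
The smallest positive such k is 25.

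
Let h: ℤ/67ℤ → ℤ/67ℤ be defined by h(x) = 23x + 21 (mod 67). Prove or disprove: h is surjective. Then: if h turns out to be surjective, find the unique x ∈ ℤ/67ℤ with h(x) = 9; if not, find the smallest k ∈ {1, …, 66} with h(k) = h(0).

Recall that surjectivity means every element of the codomain has a preimage under h.
Since gcd(23, 67) = 1, 23 is invertible modulo 67. Euclid's algorithm: 67 = 2·23 + 21, 23 = 1·21 + 2, 21 = 10·2 + 1; back-substituting gives 1 = 35·23 − 12·67, so 23⁻¹ ≡ 35 (mod 67).
For any y ∈ ℤ/67ℤ, x = 35(y − 21) mod 67 satisfies h(x) = 23·35(y − 21) + 21 ≡ y (since 23·35 ≡ 1 mod 67). So every y has a preimage.
Therefore h is surjective.
Since h is surjective, we compute h⁻¹(9): solve 23x + 21 ≡ 9 (mod 67), i.e. 23x ≡ 55 (mod 67).
Multiplying by 23⁻¹ = 35 gives x ≡ 35·55 = 1925 = 28·67 + 49 ≡ 49 (mod 67).
Check: h(49) = 23·49 + 21 = 1148 = 17·67 + 9 ≡ 9 (mod 67).

49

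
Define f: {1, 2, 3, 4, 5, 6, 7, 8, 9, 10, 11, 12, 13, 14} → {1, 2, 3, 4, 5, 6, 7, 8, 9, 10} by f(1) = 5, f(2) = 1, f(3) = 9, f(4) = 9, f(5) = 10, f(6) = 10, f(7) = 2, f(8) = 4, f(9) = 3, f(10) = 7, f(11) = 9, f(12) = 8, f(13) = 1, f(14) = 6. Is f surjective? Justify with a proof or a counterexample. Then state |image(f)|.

10

Every element of the codomain has a preimage: 1 = f(2), 2 = f(7), 3 = f(9), 4 = f(8), 5 = f(1), 6 = f(14), 7 = f(10), 8 = f(12), 9 = f(3), 10 = f(5).
So f is surjective.
The image of f is {1, 2, 3, 4, 5, 6, 7, 8, 9, 10}, which has 10 elements.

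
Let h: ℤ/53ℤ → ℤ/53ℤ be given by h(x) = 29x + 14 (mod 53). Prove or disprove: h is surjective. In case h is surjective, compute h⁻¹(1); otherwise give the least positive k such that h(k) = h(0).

Since gcd(29, 53) = 1, 29 is invertible modulo 53. Euclid's algorithm: 53 = 1·29 + 24, 29 = 1·24 + 5, 24 = 4·5 + 4, 5 = 1·4 + 1; back-substituting gives 1 = 11·29 − 6·53, so 29⁻¹ ≡ 11 (mod 53).
For any y ∈ ℤ/53ℤ, x = 11(y − 14) mod 53 satisfies h(x) = 29·11(y − 14) + 14 ≡ y (since 29·11 ≡ 1 mod 53). So every y has a preimage.
Thus h is surjective.
Since h is surjective, we compute h⁻¹(1): solve 29x + 14 ≡ 1 (mod 53), i.e. 29x ≡ 40 (mod 53).
Multiplying by 29⁻¹ = 11 gives x ≡ 11·40 = 440 = 8·53 + 16 ≡ 16 (mod 53).
Check: h(16) = 29·16 + 14 = 478 = 9·53 + 1 ≡ 1 (mod 53).

16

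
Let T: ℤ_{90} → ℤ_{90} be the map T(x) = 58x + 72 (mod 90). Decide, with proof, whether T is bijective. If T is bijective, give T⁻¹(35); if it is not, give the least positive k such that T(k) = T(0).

45

We have gcd(58, 90) = 2 > 1. Taking s = 0 and t = 45: T(0) = 72 and T(45) = 58·45 + 72 = 2682 ≡ 72 (mod 90).
So T(0) = T(45) while 0 ≠ 45, hence T is not injective, hence not bijective.
Since T is not bijective, we find the least positive k with T(k) = T(0): this means 58k ≡ 0 (mod 90), i.e. 90 ∣ 58k. Since gcd(58, 90) = 2, dividing through by 2 this holds exactly when 45 ∣ 29k, and as gcd(29, 45) = 1, exactly when 45 ∣ k.
The smallest positive such k is 45.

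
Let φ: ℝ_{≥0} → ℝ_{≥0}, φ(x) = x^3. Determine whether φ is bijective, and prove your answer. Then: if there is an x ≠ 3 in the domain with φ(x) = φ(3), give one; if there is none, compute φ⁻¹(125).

On ℝ_{≥0}, x ↦ x^3 is strictly increasing (injective) and for any y ∈ ℝ_{≥0} the 3rd root y^{1/3} lies in ℝ_{≥0} (surjective). So φ is bijective.
Since x ↦ x^3 is strictly increasing on ℝ_{≥0}, it is injective there, so no x ≠ 3 in the domain has φ(x) = φ(3). We therefore compute φ⁻¹(125) = 125^{1/3} = 5 (indeed 5^3 = 125).

5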